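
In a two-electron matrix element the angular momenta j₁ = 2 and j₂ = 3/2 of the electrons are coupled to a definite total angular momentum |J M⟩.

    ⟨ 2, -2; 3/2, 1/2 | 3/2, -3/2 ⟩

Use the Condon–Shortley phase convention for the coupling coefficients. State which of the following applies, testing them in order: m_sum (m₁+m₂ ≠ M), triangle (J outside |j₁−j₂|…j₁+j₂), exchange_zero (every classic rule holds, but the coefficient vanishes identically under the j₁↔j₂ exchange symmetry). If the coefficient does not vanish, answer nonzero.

m-sum: m₁+m₂ = -2+1/2 = -3/2, M = -3/2  ✓
triangle: |j₁−j₂| = 1/2 ≤ J = 3/2 ≤ j₁+j₂ = 7/2  ✓
exchange: j₁≠j₂ or m₁≠m₂ — the exchange symmetry imposes no constraint here
value check: CG = +√(2/5) = +0.632456 ≠ 0

nonzero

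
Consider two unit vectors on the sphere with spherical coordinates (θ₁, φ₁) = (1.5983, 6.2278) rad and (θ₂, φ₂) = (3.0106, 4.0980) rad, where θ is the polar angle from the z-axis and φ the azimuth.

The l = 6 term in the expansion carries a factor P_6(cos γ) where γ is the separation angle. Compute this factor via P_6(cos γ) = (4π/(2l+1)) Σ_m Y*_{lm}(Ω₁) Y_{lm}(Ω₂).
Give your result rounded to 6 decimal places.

-0.300995

Summing Y*_{l m}(θ₁,φ₁)·Y_{l m}(θ₂,φ₂) over m ∈ [−6, 6]; prefactor 4π/(2·6+1) = 0.966644:
  [-6]  conj(Y_{6,-6})(Ω₁) = +0.455620-0.157239i ; Y_{6,-6}(Ω₂) = +0.000002+0.000001i ; Δ = +0.000001+0.000000i
  [-5]  conj(Y_{6,-5})(Ω₁) = -0.044183+0.012558i ; Y_{6,-5}(Ω₂) = +0.000004+0.000063i ; Δ = -0.000001-0.000003i
  [-4]  conj(Y_{6,-4})(Ω₁) = -0.344644+0.077627i ; Y_{6,-4}(Ω₂) = -0.000790+0.000644i ; Δ = +0.000222-0.000283i
  [-3]  conj(Y_{6,-3})(Ω₁) = +0.052793-0.008854i ; Y_{6,-3}(Ω₂) = -0.010829-0.003025i ; Δ = -0.000598-0.000064i
  [-2]  conj(Y_{6,-2})(Ω₁) = +0.319057-0.035487i ; Y_{6,-2}(Ω₂) = -0.028310-0.079521i ; Δ = -0.011855-0.024367i
  [-1]  conj(Y_{6,-1})(Ω₁) = -0.056282+0.003120i ; Y_{6,-1}(Ω₂) = +0.227441-0.322396i ; Δ = -0.011795+0.018855i
  [+0]  conj(Y_{6,0})(Ω₁) = -0.312810-0.000000i ; Y_{6,0}(Ω₂) = +0.841822+0.000000i ; Δ = -0.263330-0.000000i
  [+1]  conj(Y_{6,1})(Ω₁) = +0.056282+0.003120i ; Y_{6,1}(Ω₂) = -0.227441-0.322396i ; Δ = -0.011795-0.018855i
  [+2]  conj(Y_{6,2})(Ω₁) = +0.319057+0.035487i ; Y_{6,2}(Ω₂) = -0.028310+0.079521i ; Δ = -0.011855+0.024367i
  [+3]  conj(Y_{6,3})(Ω₁) = -0.052793-0.008854i ; Y_{6,3}(Ω₂) = +0.010829-0.003025i ; Δ = -0.000598+0.000064i
  [+4]  conj(Y_{6,4})(Ω₁) = -0.344644-0.077627i ; Y_{6,4}(Ω₂) = -0.000790-0.000644i ; Δ = +0.000222+0.000283i
  [+5]  conj(Y_{6,5})(Ω₁) = +0.044183+0.012558i ; Y_{6,5}(Ω₂) = -0.000004+0.000063i ; Δ = -0.000001+0.000003i
  [+6]  conj(Y_{6,6})(Ω₁) = +0.455620+0.157239i ; Y_{6,6}(Ω₂) = +0.000002-0.000001i ; Δ = +0.000001-0.000000i
Accumulated sum -0.311381+0.000000i; after 4π/(2l+1) scaling, -0.300995+0.000000i ⇒ P_6 = -0.300995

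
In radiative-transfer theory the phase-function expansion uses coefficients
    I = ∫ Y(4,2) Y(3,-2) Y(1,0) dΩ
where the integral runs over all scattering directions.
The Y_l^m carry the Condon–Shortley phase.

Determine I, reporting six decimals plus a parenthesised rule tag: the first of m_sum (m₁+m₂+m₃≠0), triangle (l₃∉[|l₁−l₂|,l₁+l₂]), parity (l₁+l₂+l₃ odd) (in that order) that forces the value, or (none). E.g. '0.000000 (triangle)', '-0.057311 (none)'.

0.213244 (none)

Checks pass: Σm=0; 8 even; l₃=1∈[1,7].
(2·4+1)(2·3+1)(2·1+1) = 189
Δ: 6! 2! 0! / 9! → 1/252
sum: t=3:−1/36 = -1/36
3j²(4 3 1; 0 0 0) = Δ·Π!·Σ² = 4/63  (sign +1)
sum: t=1:−1/120 = -1/120
3j²(4 3 1; 2 -2 0) = Δ·Π!·Σ² = 1/21  (sign +1)
combine: 4πI² = 189·4/63·1/21 = 4/7
take √, sign +1: I = 0.21324362
No selection rule forces the value: the integral is nonzero (none).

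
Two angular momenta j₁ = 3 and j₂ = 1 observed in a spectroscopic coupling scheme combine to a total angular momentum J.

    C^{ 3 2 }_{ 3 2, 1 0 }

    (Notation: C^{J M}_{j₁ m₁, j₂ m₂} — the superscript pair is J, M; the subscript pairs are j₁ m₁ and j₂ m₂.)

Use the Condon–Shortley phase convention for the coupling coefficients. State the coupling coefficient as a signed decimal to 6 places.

triangle: 1!·5!·1!/8! = 120/40320
(j±m)!: 5!·1!·1!·1!·5!·1! = 14400
prefactor² = (2J+1)·Δ·N² = 300
  k=0: +1/(0!·1!·1!·1!·4!·0!) = 1/24
  k=1: −1/(1!·0!·0!·0!·5!·1!) = -1/120
Σ = 1/30  ⇒  CG² = 300·(1/30)² = 1/3
CG = +√(1/3) = +0.577350

+√(1/3) = +0.577350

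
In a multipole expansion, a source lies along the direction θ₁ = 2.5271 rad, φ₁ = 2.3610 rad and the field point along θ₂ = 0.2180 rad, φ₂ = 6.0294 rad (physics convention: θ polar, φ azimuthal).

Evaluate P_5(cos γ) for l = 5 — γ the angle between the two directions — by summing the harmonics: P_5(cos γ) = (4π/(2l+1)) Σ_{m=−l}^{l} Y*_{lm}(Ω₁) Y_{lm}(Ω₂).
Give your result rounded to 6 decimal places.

0.004554

Expand P_5 via completeness: Σ_{m} conj(Y_{5,m}) at Ω₁ times Y_{5,m} at Ω₂ —
  term(m=-5) = (0.000006, 0.000003)   from Y*(Ω₁)=(0.021403, -0.020399), Y(Ω₂)=(0.000065, 0.000210)
  term(m=-4) = (0.000212, 0.000357)   from Y*(Ω₁)=(0.132479, 0.002547), Y(Ω₂)=(0.001654, 0.002664)
  term(m=-3) = (0.000085, 0.008807)   from Y*(Ω₁)=(0.231384, 0.238153), Y(Ω₂)=(0.019201, 0.018300)
  term(m=-2) = (-0.032849, 0.057748)   from Y*(Ω₁)=(-0.004436, 0.461555), Y(Ω₂)=(0.125789, 0.069961)
  term(m=-1) = (-0.075453, 0.043886)   from Y*(Ω₁)=(-0.132909, 0.131638), Y(Ω₂)=(0.451670, 0.117153)
  term(m=+0) = (0.219983, 0.000000)   from Y*(Ω₁)=(0.349123, -0.000000), Y(Ω₂)=(0.630103, 0.000000)
  term(m=+1) = (-0.075453, -0.043886)   from Y*(Ω₁)=(0.132909, 0.131638), Y(Ω₂)=(-0.451670, 0.117153)
  term(m=+2) = (-0.032849, -0.057748)   from Y*(Ω₁)=(-0.004436, -0.461555), Y(Ω₂)=(0.125789, -0.069961)
  term(m=+3) = (0.000085, -0.008807)   from Y*(Ω₁)=(-0.231384, 0.238153), Y(Ω₂)=(-0.019201, 0.018300)
  term(m=+4) = (0.000212, -0.000357)   from Y*(Ω₁)=(0.132479, -0.002547), Y(Ω₂)=(0.001654, -0.002664)
  term(m=+5) = (0.000006, -0.000003)   from Y*(Ω₁)=(-0.021403, -0.020399), Y(Ω₂)=(-0.000065, 0.000210)
Σ over m = (0.003986, -0.000000); ×(4π/11) → (0.004554, -0.000000). Real part: 0.004554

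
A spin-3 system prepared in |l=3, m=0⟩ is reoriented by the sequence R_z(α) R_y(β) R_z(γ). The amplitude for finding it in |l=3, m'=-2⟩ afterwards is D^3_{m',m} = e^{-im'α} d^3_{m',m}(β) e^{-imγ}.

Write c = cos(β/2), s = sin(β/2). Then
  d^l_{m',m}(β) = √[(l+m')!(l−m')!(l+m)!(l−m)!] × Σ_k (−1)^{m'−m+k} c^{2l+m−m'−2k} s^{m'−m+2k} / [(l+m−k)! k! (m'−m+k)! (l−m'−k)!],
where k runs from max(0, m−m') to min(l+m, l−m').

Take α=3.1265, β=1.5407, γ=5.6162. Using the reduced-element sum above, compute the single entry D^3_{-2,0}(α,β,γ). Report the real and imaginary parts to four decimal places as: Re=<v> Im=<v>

Split into d^3_{-2,0}(β=1.5407) × two z-phases.
Half-angle: c=0.717667, s=0.696386. N=√(1·120·6·6)=65.726707
k∈{2,3} keeps every argument non-negative
  k=2: (−1)^0·65.7267/(12)·0.7177^4·0.6964^2 = +0.704617
  k=3: (−1)^1·65.7267/(12)·0.7177^2·0.6964^4 = -0.663449
d^3_{-2,0}(1.5407) = +0.704617 -0.663449 = +0.041168
Phases: e^{-i·(-2)·3.1265}=+0.999544-0.030181i, e^{-i·(0)·5.6162}=+1.000000+0.000000i ⇒ D=+0.041149-0.001242i

Re=0.0411 Im=-0.0012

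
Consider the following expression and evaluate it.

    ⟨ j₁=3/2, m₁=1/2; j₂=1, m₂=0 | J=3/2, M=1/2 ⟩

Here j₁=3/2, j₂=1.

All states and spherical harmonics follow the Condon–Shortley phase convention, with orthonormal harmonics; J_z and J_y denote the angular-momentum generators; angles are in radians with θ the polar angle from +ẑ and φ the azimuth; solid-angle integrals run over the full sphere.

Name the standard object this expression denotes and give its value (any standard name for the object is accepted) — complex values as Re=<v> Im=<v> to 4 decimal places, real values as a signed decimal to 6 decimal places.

Clebsch–Gordan coefficient, +√(1/15) ≈ +0.258199

This is a Clebsch–Gordan (vector-coupling) coefficient.
j₁+j₂−J=1  J+j₁−j₂=2  J−j₁+j₂=1  j₁+j₂+J+1=5
(j₁±m₁, j₂±m₂, J±M) = (2,1,1,1,2,1)
P² = 4/15
sum k=0..1:
  [0] +1/1 = 1
  [1] −1/2 = -1/2
S = 1/2
C² = P²·S² = 1/15 ; C = +0.258199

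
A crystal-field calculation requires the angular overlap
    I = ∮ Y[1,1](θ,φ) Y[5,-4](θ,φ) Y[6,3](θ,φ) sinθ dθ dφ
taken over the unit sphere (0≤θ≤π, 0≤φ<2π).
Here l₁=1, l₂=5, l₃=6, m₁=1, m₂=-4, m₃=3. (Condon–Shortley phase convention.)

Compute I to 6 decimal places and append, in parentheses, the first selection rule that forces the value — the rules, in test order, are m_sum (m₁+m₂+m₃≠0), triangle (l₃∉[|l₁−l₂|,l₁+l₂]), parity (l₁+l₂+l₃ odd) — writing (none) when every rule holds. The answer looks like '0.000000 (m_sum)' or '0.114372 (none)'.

-0.070770 (none)

Checks pass: Σm=0; 12 even; l₃=6∈[4,6].
(2·1+1)(2·5+1)(2·6+1) = 429
Δ: 0! 2! 10! / 13! → 1/858
sum: t=0:+1/14400 = 1/14400
3j²(1 5 6; 0 0 0) = Δ·Π!·Σ² = 6/143  (sign +1)
sum: t=0:+1/725760 = 1/725760
3j²(1 5 6; 1 -4 3) = Δ·Π!·Σ² = 1/286  (sign -1)
combine: 4πI² = 429·6/143·1/286 = 9/143
take √, sign -1: I = -0.07076985
No selection rule forces the value: the integral is nonzero (none).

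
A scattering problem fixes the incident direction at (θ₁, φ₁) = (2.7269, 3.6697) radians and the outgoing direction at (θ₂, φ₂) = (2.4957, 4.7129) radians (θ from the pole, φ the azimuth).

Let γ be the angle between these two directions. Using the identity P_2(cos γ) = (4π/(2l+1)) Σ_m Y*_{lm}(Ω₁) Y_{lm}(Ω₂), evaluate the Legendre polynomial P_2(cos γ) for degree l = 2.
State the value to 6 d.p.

Term-by-term m-sum for l=2 (normalisation 4π/5 = 2.513274):
  m=-2: Y*=0.03086 + 0.05459j  Y=-0.13995 + 0.00014j  product -0.00433 - 0.00763j
  m=-1: Y*=0.24607 + 0.14355j  Y=-0.00019 - 0.37134j  product 0.05326 - 0.09140j
  m=+0: Y*=0.47719 + 0.00000j  Y=0.28799 + 0.00000j  product 0.13742 + 0.00000j
  m=+1: Y*=-0.24607 + 0.14355j  Y=0.00019 - 0.37134j  product 0.05326 + 0.09140j
  m=+2: Y*=0.03086 - 0.05459j  Y=-0.13995 - 0.00014j  product -0.00433 + 0.00763j
Total Σ_m = 0.23529 + 0.00000j. Multiply by 2.513274: 0.59134 + 0.00000j. P_2(cos γ) = 0.591345

0.591345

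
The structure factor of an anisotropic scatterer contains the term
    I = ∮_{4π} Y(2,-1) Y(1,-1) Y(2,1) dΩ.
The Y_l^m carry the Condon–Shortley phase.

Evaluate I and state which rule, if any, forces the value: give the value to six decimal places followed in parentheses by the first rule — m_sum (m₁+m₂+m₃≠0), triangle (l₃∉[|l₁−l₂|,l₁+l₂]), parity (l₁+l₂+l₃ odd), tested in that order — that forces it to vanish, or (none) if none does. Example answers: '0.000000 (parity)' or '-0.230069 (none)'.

0.000000 (m_sum)

Σmᵢ = -1 ≠ 0, so the φ-integral vanishes; I = 0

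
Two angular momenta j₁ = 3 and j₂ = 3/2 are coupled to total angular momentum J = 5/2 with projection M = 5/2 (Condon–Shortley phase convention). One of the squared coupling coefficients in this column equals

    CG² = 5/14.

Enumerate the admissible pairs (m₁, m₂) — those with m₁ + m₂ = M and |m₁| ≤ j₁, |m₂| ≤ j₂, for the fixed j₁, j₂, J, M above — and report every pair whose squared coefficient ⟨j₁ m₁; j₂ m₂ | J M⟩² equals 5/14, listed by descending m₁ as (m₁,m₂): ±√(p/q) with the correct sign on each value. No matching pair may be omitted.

Admissible pairs with m₁+m₂ = M = 5/2: (1,3/2), (2,1/2), (3,-1/2)
  (m₁,m₂)=(3,-1/2): CG² = 15/28, CG = +√(15/28)
  (m₁,m₂)=(2,1/2): CG² = 5/14, CG = −√(5/14)   ← matches the target
  (m₁,m₂)=(1,3/2): CG² = 3/28, CG = +√(3/28)
Pairs with CG² = 5/14: (2,1/2): −√(5/14)

(2,1/2): −√(5/14)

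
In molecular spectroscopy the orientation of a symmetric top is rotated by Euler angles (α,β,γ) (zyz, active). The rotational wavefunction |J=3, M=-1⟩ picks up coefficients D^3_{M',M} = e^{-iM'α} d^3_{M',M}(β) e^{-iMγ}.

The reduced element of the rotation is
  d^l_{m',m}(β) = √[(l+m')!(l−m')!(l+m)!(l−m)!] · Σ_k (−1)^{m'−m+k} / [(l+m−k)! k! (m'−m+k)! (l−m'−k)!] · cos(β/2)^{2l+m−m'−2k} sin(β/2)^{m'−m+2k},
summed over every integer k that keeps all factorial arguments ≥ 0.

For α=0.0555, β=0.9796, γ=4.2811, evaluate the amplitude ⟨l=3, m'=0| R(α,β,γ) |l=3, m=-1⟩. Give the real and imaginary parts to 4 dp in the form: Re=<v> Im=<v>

Re=0.0831 Im=0.1807

Split into d^3_{0,-1}(β=0.9796) × two z-phases.
Half-angle: c=0.882427, s=0.470449. N=√(6·6·2·24)=41.569219
k: max(0,(-1)−(0))=0 … min(3+(-1),3−(0))=2
  k=0: (−1)^1·41.5692/(12)·0.8824^5·0.4704^1 = -0.871962
  k=1: (−1)^2·41.5692/(4)·0.8824^3·0.4704^3 = +0.743510
  k=2: (−1)^3·41.5692/(12)·0.8824^1·0.4704^5 = -0.070442
d^3_{0,-1}(0.9796) = -0.871962 +0.743510 -0.070442 = -0.198894
Attach z-rotation phases: D = e^{-i(0)(0.0555)}·(-0.198894)·e^{-i(-1)(4.2811)} = +0.083146+0.180681i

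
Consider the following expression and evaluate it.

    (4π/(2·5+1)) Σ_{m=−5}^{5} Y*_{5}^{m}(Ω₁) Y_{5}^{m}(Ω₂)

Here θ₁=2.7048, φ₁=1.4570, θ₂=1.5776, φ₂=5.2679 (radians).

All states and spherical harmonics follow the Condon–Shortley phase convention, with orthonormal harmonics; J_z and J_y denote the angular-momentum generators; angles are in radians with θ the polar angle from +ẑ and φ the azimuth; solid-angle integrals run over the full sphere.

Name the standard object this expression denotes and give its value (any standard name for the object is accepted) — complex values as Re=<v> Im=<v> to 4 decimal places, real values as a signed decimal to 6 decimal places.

This sum is the spherical-harmonic addition theorem: it equals the Legendre polynomial P_l(cos γ) of the angle γ between the two directions.
Expand P_5 via completeness: Σ_{m} conj(Y_{5,m}) at Ω₁ times Y_{5,m} at Ω₂ —
  [-5]  conj(Y_{5,-5})(Ω₁) = 0.00339 + 0.00530j ; Y_{5,-5}(Ω₂) = 0.16524 - 0.43367j ; Δ = 0.00286 - 0.00059j
  [-4]  conj(Y_{5,-4})(Ω₁) = -0.03826 + 0.01872j ; Y_{5,-4}(Ω₂) = 0.00605 + 0.00794j ; Δ = -0.00038 - 0.00019j
  [-3]  conj(Y_{5,-3})(Ω₁) = -0.05602 - 0.15768j ; Y_{5,-3}(Ω₂) = 0.34419 - 0.03305j ; Δ = -0.02449 - 0.05242j
  [-2]  conj(Y_{5,-2})(Ω₁) = 0.39173 - 0.09073j ; Y_{5,-2}(Ω₂) = -0.00512 + 0.01033j ; Δ = -0.00107 + 0.00451j
  [-1]  conj(Y_{5,-1})(Ω₁) = 0.05634 + 0.49292j ; Y_{5,-1}(Ω₂) = 0.16880 + 0.27194j ; Δ = -0.12453 + 0.09852j
  [+0]  conj(Y_{5,0})(Ω₁) = 0.00043 + 0.00000j ; Y_{5,0}(Ω₂) = -0.01193 + 0.00000j ; Δ = -0.00001 + 0.00000j
  [+1]  conj(Y_{5,1})(Ω₁) = -0.05634 + 0.49292j ; Y_{5,1}(Ω₂) = -0.16880 + 0.27194j ; Δ = -0.12453 - 0.09852j
  [+2]  conj(Y_{5,2})(Ω₁) = 0.39173 + 0.09073j ; Y_{5,2}(Ω₂) = -0.00512 - 0.01033j ; Δ = -0.00107 - 0.00451j
  [+3]  conj(Y_{5,3})(Ω₁) = 0.05602 - 0.15768j ; Y_{5,3}(Ω₂) = -0.34419 - 0.03305j ; Δ = -0.02449 + 0.05242j
  [+4]  conj(Y_{5,4})(Ω₁) = -0.03826 - 0.01872j ; Y_{5,4}(Ω₂) = 0.00605 - 0.00794j ; Δ = -0.00038 + 0.00019j
  [+5]  conj(Y_{5,5})(Ω₁) = -0.00339 + 0.00530j ; Y_{5,5}(Ω₂) = -0.16524 - 0.43367j ; Δ = 0.00286 + 0.00059j
Accumulated sum -0.29524 - 0.00000j; after 4π/(2l+1) scaling, -0.33728 - 0.00000j ⇒ P_5 = -0.337284

Legendre polynomial (addition theorem), -0.337284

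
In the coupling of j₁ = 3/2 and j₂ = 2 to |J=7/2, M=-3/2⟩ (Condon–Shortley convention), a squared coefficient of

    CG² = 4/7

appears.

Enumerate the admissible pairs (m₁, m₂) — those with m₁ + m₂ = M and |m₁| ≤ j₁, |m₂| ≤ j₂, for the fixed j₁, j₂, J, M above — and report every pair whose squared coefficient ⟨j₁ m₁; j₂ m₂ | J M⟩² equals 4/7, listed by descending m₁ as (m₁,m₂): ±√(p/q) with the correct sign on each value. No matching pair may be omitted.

Admissible pairs with m₁+m₂ = M = -3/2: (-3/2,0), (-1/2,-1), (1/2,-2)
  (m₁,m₂)=(1/2,-2): CG² = 1/7, CG = +√(1/7)
  (m₁,m₂)=(-1/2,-1): CG² = 4/7, CG = +√(4/7)   ← matches the target
  (m₁,m₂)=(-3/2,0): CG² = 2/7, CG = +√(2/7)
Pairs with CG² = 4/7: (-1/2,-1): +√(4/7)

(-1/2,-1): +√(4/7)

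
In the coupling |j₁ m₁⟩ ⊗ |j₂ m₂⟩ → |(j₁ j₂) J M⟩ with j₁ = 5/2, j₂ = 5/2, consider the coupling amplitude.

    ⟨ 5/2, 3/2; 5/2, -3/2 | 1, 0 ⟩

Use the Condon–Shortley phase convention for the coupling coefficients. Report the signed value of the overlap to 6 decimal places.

-0.358569  (= −√(9/70))

triangle: 4!·1!·1!/7! = 24/5040
(j±m)!: 4!·1!·1!·4!·1!·1! = 576
prefactor² = (2J+1)·Δ·N² = 288/35
  k=0: +1/(0!·4!·1!·1!·0!·0!) = 1/24
  k=1: −1/(1!·3!·0!·0!·1!·1!) = -1/6
Σ = -1/8  ⇒  CG² = 288/35·(-1/8)² = 9/70
CG = −√(9/70) = -0.358569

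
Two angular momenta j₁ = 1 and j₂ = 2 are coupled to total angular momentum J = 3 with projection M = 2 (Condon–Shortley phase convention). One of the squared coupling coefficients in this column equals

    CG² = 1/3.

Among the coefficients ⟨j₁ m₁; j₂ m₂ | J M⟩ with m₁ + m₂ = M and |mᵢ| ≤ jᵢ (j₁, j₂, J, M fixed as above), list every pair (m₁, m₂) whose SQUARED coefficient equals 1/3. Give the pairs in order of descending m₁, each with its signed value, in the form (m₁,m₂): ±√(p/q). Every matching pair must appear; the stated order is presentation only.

Admissible pairs with m₁+m₂ = M = 2: (0,2), (1,1)
  (m₁,m₂)=(1,1): CG² = 2/3, CG = +√(2/3)
  (m₁,m₂)=(0,2): CG² = 1/3, CG = +√(1/3)   ← matches the target
Pairs with CG² = 1/3: (0,2): +√(1/3)

(0,2): +√(1/3)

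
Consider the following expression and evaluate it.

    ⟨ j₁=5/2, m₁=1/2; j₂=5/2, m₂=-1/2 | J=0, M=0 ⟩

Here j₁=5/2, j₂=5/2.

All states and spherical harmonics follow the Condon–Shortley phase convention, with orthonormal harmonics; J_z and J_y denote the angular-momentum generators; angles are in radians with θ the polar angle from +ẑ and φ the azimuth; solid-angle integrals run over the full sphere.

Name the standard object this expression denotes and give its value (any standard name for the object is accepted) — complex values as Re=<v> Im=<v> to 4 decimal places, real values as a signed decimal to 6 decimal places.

Clebsch–Gordan coefficient, +√(1/6) ≈ +0.408248

This is a Clebsch–Gordan (vector-coupling) coefficient.
triangle: 5!×0!×0!/6! = 120/720
(j±m)!: 3!×2!×2!×3!×0!×0! = 144
prefactor² = (2J+1)×Δ×N² = 24
  k=2: +1/(2!×3!×0!×0!×0!×0!) = 1/12
Σ = 1/12  ⇒  CG² = 24×(1/12)² = 1/6
CG = +√(1/6) = +0.408248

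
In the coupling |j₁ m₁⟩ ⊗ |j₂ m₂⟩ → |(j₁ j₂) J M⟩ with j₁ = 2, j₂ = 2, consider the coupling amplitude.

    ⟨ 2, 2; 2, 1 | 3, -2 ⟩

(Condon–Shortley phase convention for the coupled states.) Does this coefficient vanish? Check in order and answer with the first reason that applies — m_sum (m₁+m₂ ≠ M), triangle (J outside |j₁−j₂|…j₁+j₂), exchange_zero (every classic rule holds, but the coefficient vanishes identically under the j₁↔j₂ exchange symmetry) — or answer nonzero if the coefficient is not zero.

m_sum

m-sum: m₁+m₂ = 2+1 = 3, M = -2  ✗ ⇒ coefficient is 0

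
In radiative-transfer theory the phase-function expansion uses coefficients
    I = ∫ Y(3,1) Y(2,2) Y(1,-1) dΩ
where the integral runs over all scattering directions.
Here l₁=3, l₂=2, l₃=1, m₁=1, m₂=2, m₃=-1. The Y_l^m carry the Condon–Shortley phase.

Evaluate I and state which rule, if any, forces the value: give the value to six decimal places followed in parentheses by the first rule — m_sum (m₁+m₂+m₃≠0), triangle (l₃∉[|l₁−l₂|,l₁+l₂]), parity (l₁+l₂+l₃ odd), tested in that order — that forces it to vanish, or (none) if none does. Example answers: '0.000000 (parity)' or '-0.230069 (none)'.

Σmᵢ = 2 ≠ 0, so the φ-integral vanishes; I = 0

0.000000 (m_sum)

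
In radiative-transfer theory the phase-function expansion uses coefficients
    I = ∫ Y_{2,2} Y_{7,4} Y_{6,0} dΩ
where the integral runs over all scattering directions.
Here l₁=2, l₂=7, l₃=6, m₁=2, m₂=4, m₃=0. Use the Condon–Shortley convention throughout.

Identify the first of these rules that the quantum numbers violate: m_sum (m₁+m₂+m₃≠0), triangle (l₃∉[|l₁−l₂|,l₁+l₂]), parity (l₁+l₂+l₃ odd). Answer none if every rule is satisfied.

Σmᵢ = 6  ✗
l₃∈[|l₁−l₂|,l₁+l₂]=[5,9], have l₃=6
Σlᵢ = 15 ⇒ odd

m_sum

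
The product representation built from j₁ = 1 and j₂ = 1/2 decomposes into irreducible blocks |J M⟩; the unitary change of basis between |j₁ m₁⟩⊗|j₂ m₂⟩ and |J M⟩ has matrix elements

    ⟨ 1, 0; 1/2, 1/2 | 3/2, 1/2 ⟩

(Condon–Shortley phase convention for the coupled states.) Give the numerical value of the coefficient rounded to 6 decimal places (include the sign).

√[4·0!2!1!/4! · 1!1!1!0!2!1!] = √(2/3)
  +(−1)^0/∏(0,0,1,1,1,0)! = 1  (running 1)
⟨..|..⟩ = √(2/3)·(1) = +0.816497

+0.816497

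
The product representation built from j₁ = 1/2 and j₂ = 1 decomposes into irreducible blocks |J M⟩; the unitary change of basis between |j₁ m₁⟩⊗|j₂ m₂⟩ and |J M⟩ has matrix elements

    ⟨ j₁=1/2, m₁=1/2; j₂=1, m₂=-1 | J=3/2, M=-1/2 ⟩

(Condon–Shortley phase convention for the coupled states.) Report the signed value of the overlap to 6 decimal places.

+√(1/3) ≈ +0.577350

√[4·0!1!2!/4! · 1!0!0!2!1!2!] = √(4/3)
  +(−1)^0/∏(0,0,0,0,1,2)! = 1/2  (running 1/2)
⟨..|..⟩ = √(4/3)·(1/2) = +0.577350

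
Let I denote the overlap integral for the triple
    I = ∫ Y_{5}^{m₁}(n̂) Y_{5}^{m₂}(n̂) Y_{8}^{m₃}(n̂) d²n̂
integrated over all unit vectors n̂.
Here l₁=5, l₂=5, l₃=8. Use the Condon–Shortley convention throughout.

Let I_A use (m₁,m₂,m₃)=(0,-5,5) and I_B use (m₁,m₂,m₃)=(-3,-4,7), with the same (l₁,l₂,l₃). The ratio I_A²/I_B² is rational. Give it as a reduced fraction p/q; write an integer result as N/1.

l's match ⇒ only the (l;m) 3-j factors differ between A and B.
A: triangle coeff Δ(5,5,8) = 1/37413090; Σ_t [0,0]: t=0:+1/58060800 = 1/58060800; (3j)²=5/323 [(5 5 8; 0 -5 5)], sign=-1
B: triangle coeff Δ(5,5,8) = 1/37413090; Σ_t [0,1]: t=0:+1/406425600 t=1:−1/203212800 = -1/406425600; (3j)²=2/323 [(5 5 8; -3 -4 7)], sign=+1
I_A²/I_B² = (5/323)/(2/323) = 5/2

5/2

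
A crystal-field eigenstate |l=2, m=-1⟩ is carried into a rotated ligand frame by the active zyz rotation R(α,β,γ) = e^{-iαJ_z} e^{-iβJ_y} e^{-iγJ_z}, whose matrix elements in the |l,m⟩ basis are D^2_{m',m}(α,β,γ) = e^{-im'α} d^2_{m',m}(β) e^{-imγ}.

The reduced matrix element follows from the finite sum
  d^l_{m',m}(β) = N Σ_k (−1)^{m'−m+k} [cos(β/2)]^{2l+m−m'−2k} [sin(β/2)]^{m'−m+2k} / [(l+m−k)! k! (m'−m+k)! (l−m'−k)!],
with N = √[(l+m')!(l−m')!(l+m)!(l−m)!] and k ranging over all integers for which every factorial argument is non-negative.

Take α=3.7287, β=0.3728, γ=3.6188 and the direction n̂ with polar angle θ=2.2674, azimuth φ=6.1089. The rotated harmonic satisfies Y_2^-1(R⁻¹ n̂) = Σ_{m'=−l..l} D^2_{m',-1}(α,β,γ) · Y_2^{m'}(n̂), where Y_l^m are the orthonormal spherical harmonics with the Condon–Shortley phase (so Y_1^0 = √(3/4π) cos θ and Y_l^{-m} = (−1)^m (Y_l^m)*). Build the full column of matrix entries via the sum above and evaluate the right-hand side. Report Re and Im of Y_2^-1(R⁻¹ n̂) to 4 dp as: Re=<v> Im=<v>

Need the full column D^2_{m',-1} for m'=−2..2 at α=3.7287, β=0.3728, γ=3.6188.
cos(β/2)=0.982678, sin(β/2)=0.185322
d^2_{-2,-1}: single k=1 term ⇒ +0.351715;  D = +0.028327-0.350573i
d^2_{-1,-1}: k∈[0..1] ⇒ +0.932491 -0.099495 = +0.832996;  D = +0.404089+0.728419i
d^2_{0,-1}: k∈[0..1] ⇒ -0.430762 +0.015320 = -0.415441;  D = +0.369029+0.190812i
d^2_{1,-1}: k∈[0..1] ⇒ +0.099495 -0.001180 = +0.098315;  D = +0.097722-0.010783i
d^2_{2,-1}: single k=0 term ⇒ -0.012509;  D = +0.009592-0.008030i
Y_2^{m'}(θ=2.2674,φ=6.1089) and Σ D·Y over m':
  (+0.0283-0.3506i)·(+0.2136+0.0776i)  (+0.4041+0.7284i)·(-0.3744-0.0659i)  (+0.3690+0.1908i)·(+0.0741+0.0000i)  (+0.0977-0.0108i)·(+0.3744-0.0659i)  (+0.0096-0.0080i)·(+0.2136-0.0776i)
Y_2^-1(R⁻¹ n̂) = -0.005363-0.370866i

Re=-0.0054 Im=-0.3709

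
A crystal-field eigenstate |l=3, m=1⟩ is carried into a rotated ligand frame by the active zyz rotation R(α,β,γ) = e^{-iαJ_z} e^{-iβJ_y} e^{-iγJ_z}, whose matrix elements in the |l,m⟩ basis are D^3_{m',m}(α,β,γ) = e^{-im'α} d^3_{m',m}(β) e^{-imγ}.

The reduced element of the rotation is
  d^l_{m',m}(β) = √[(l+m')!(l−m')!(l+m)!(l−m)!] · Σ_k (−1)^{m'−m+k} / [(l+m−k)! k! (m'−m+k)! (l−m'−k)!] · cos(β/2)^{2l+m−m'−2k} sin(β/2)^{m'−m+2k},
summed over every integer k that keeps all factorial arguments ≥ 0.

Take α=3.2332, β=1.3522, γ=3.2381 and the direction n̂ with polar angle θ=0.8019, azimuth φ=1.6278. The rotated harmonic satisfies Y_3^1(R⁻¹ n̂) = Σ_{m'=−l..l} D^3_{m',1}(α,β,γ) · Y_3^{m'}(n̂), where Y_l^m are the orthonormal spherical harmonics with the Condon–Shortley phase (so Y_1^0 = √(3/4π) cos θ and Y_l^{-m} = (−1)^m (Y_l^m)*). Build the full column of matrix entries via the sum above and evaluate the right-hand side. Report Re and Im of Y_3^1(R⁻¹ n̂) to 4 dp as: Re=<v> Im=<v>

Re=0.2230 Im=0.1930

Need the full column D^3_{m',1} for m'=−3..3 at α=3.2332, β=1.3522, γ=3.2381.
cos(β/2)=0.780019, sin(β/2)=0.625756
d^3_{-3,1}: single k=4 term ⇒ +0.361306;  D = +0.355577+0.064085i
d^3_{-2,1}: k∈[3..4] ⇒ +0.735462 -0.236662 = +0.498799;  D = -0.496926-0.043195i
d^3_{-1,1}: k∈[2..4] ⇒ +0.869725 -0.746311 +0.060038 = +0.183452;  D = +0.183450-0.000899i
d^3_{0,1}: k∈[1..3] ⇒ +0.625924 -1.208487 +0.259251 = -0.323312;  D = +0.321808-0.031154i
d^3_{1,1}: k∈[0..2] ⇒ +0.225233 -1.159633 +0.559733 = -0.374667;  D = -0.368058+0.070065i
d^3_{2,1}: k∈[0..1] ⇒ -0.571388 +0.735462 = +0.164074;  D = -0.157697+0.045299i
d^3_{3,1}: single k=0 term ⇒ +0.561405;  D = +0.523143-0.203708i
Y_3^{m'}(θ=0.8019,φ=1.6278) and Σ D·Y over m':
  (+0.3556+0.0641i)·(+0.0264+0.1526i)  (-0.4969-0.0432i)·(-0.3647+0.0418i)  (+0.1835-0.0009i)·(-0.0188-0.3287i)  (+0.3218-0.0312i)·(-0.1511+0.0000i)  (-0.3681+0.0701i)·(+0.0188-0.3287i)  (-0.1577+0.0453i)·(-0.3647-0.0418i)  (+0.5231-0.2037i)·(-0.0264+0.1526i)
Y_3^1(R⁻¹ n̂) = +0.223049+0.192951i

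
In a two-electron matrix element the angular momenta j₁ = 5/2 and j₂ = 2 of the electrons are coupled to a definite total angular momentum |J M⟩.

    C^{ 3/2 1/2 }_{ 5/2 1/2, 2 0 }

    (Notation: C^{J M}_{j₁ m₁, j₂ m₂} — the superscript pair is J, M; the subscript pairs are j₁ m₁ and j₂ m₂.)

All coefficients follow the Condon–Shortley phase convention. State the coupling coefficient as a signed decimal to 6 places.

-0.239046

√[4·3!2!1!/7! · 3!2!2!2!2!1!] = √(32/35)
  +(−1)^1/∏(1,2,1,1,1,0)! = -1/2  (running -1/2)
  +(−1)^2/∏(2,1,0,0,2,1)! = 1/4  (running -1/4)
⟨..|..⟩ = √(32/35)·(-1/4) = -0.239046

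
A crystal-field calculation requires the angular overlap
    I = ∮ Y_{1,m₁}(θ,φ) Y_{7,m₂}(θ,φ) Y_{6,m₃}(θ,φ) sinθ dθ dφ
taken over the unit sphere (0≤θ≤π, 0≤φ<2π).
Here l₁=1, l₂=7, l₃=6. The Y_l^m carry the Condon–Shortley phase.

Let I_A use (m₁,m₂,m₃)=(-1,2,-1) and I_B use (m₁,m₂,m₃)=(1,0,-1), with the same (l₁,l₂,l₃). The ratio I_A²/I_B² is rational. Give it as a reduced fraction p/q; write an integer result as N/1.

12/7

l's match ⇒ only the (l;m) 3-j factors differ between A and B.
A: triangle coeff Δ(1,7,6) = 1/1365; Σ_t [2,2]: t=2:+1/1209600 = 1/1209600; (3j)²=12/455 [(1 7 6; -1 2 -1)], sign=-1
B: triangle coeff Δ(1,7,6) = 1/1365; Σ_t [0,0]: t=0:+1/1209600 = 1/1209600; (3j)²=1/65 [(1 7 6; 1 0 -1)], sign=-1
I_A²/I_B² = (12/455)/(1/65) = 12/7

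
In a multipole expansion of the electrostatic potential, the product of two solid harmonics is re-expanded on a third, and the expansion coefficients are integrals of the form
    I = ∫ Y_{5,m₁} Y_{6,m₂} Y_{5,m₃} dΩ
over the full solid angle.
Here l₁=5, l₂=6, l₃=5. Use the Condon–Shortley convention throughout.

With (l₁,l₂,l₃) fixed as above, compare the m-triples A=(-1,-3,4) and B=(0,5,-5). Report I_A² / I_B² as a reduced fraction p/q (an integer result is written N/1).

1/55

Shared (l₁,l₂,l₃)=(5,6,5): N and (l;000)² cancel in I_A²/I_B².
A: Δ = 6!·4!·6!/17! = 1/28588560; Racah Σ t=2..3: t=2:+1/138240 t=3:−1/155520 = 1/1244160; ⇒ 3j(5 6 5; -1 -3 4)² = 3/9724, sgn -1
B: Δ = 6!·4!·6!/17! = 1/28588560; Racah Σ t=5..5: t=5:−1/2073600 = -1/2073600; ⇒ 3j(5 6 5; 0 5 -5)² = 15/884, sgn -1
I_A²/I_B² = (3/9724)/(15/884) = 1/55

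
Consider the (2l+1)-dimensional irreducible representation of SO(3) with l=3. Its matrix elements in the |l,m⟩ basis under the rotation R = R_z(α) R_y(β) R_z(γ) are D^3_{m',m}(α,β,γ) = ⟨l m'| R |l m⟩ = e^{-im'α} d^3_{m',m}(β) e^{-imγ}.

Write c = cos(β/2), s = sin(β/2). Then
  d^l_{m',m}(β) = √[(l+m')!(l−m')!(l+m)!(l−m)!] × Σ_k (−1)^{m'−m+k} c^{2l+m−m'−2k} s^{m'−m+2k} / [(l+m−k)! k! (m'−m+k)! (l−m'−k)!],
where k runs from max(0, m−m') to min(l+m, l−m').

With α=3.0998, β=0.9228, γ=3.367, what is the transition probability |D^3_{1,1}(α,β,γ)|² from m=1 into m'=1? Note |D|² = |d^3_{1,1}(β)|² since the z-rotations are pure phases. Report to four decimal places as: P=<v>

P=0.0992

First d^3_{1,1}(β=0.9228), then the phase factors e^{-i(1)α} and e^{-i(1)γ}:
c=cos(0.922800/2)=0.895430, s=sin(0.922800/2)=0.445202; N=√[24·2·24·2]=48.000000
k: max(0,(1)−(1))=0 … min(3+(1),3−(1))=2
  k=0: (−1)^0·48.0000/(48)·0.8954^6·0.4452^0 = +0.515454
  k=1: (−1)^1·48.0000/(6)·0.8954^4·0.4452^2 = -1.019369
  k=2: (−1)^2·48.0000/(8)·0.8954^2·0.4452^4 = +0.188992
d^3_{1,1}(0.9228) = +0.515454 -1.019369 +0.188992 = -0.314922
|D^3_{1,1}|² = |d^3_{1,1}(β)|² = (-0.314922)² = 0.099176 (the z-rotation phases have unit modulus)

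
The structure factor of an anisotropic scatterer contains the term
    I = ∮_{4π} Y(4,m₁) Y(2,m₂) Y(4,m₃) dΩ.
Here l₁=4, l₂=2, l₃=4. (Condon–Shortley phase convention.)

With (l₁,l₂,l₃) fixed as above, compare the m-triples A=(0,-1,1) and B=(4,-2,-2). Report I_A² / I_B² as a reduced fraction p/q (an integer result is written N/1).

5/28

Shared (l₁,l₂,l₃)=(4,2,4): N and (l;000)² cancel in I_A²/I_B².
A: Δ = 2!·6!·2!/11! = 1/13860; Racah Σ t=0..1: t=0:+1/96 t=1:−1/72 = -1/288; ⇒ 3j(4 2 4; 0 -1 1)² = 1/462, sgn +1
B: Δ = 2!·6!·2!/11! = 1/13860; Racah Σ t=0..0: t=0:+1/2880 = 1/2880; ⇒ 3j(4 2 4; 4 -2 -2)² = 2/165, sgn +1
I_A²/I_B² = (1/462)/(2/165) = 5/28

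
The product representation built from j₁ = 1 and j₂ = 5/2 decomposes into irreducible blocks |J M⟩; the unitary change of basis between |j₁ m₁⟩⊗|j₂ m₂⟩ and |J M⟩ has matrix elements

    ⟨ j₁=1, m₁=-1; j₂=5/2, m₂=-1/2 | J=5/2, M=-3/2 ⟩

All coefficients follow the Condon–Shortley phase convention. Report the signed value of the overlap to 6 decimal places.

√[6·1!1!4!/7! · 0!2!2!3!1!4!] = √(576/35)
  +(−1)^1/∏(1,0,1,1,0,3)! = -1/6  (running -1/6)
⟨..|..⟩ = √(576/35)·(-1/6) = -0.676123

-0.676123  (= −√(16/35))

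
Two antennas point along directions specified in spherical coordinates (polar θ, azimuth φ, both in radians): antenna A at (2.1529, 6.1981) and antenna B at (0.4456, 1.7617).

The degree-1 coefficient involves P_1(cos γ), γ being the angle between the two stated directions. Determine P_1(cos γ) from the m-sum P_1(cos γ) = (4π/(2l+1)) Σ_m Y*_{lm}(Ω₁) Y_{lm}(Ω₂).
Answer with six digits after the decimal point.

Term-by-term m-sum for l=1 (normalisation 4π/3 = 4.188790):
  term(m=-1) = -0.011710-0.041348i   from Y*(Ω₁)=+0.287550-0.024525i, Y(Ω₂)=-0.028255-0.146203i
  term(m=+0) = -0.118435-0.000000i   from Y*(Ω₁)=-0.268625-0.000000i, Y(Ω₂)=+0.440892+0.000000i
  term(m=+1) = -0.011710+0.041348i   from Y*(Ω₁)=-0.287550-0.024525i, Y(Ω₂)=+0.028255-0.146203i
Σ over m = -0.141855+0.000000i; ×(4π/3) → -0.594202+0.000000i. Real part: -0.594202

-0.594202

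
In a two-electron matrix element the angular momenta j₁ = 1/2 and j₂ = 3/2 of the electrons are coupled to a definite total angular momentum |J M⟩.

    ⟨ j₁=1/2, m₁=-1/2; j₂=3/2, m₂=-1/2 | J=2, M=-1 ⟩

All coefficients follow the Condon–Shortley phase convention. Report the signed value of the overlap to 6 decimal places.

+0.866025

j₁+j₂−J=0  J+j₁−j₂=1  J−j₁+j₂=3  j₁+j₂+J+1=5
(j₁±m₁, j₂±m₂, J±M) = (0,1,1,2,1,3)
P² = 3
sum k=0..0:
  [0] +1/2 = 1/2
S = 1/2
C² = P²·S² = 3/4 ; C = +0.866025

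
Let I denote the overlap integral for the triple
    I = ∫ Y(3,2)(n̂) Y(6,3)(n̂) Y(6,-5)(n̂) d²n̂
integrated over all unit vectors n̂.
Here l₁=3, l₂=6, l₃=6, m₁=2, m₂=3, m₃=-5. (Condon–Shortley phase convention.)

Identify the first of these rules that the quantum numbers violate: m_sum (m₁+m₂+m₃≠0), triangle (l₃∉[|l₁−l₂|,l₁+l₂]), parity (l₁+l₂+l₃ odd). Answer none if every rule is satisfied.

parity

azimuthal sum: 2 + 3 − 5 = 0  ✓
3 ≤ 6 ≤ 9 (triangle on l)  ✓
L = 3 + 6 + 6 = 15 (odd)  ✗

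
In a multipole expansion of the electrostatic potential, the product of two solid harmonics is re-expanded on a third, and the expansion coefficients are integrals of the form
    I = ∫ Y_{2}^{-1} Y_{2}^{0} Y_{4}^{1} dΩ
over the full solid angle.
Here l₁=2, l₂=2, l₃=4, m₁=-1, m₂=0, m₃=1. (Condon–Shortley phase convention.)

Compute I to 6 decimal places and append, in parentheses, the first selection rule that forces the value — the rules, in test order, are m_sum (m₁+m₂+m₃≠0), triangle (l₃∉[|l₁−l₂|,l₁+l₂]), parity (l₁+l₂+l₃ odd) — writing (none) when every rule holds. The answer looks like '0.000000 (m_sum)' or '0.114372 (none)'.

-0.220728 (none)

m-sum 0 ✓  L=8 even ✓  0≤4≤4 ✓
Π(2lᵢ+1) = 5×5×9 = 225
triangle coeff Δ(2,2,4) = 1/630
Σ_t [0,0]: t=0:+1/16 = 1/16
(3j)²=2/35 [(2 2 4; 0 0 0)], sign=+1
Σ_t [0,0]: t=0:+1/24 = 1/24
(3j)²=1/21 [(2 2 4; -1 0 1)], sign=-1
⇒ 4πI² = 30/49
I = (-1)√(30/49/(4π)) = -0.22072812
No selection rule forces the value: the integral is nonzero (none).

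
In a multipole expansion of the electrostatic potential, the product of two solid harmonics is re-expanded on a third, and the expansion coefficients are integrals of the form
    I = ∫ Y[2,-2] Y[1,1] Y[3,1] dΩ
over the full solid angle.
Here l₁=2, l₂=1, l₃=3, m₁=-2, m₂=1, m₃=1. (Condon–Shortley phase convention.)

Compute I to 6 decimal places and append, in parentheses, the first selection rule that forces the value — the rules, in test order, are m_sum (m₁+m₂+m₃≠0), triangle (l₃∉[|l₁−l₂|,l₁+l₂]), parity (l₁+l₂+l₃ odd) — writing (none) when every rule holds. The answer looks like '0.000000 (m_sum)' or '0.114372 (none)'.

m-sum 0 ✓  L=6 even ✓  1≤3≤3 ✓
Π(2lᵢ+1) = 5×3×7 = 105
triangle coeff Δ(2,1,3) = 1/105
Σ_t [0,0]: t=0:+1/4 = 1/4
(3j)²=3/35 [(2 1 3; 0 0 0)], sign=-1
Σ_t [0,0]: t=0:+1/48 = 1/48
(3j)²=1/105 [(2 1 3; -2 1 1)], sign=+1
⇒ 4πI² = 3/35
I = (-1)√(3/35/(4π)) = -0.08258890
No selection rule forces the value: the integral is nonzero (none).

-0.082589 (none)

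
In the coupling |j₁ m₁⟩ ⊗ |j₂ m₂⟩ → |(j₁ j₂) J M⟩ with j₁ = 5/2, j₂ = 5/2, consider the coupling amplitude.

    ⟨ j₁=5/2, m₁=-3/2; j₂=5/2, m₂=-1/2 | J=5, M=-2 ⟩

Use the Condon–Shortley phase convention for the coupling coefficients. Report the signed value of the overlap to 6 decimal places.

+√(5/12) = +0.645497

triangle: 0!·5!·5!/11! = 14400/39916800
(j±m)!: 1!·4!·2!·3!·3!·7! = 8709120
prefactor² = (2J+1)·Δ·N² = 34560
  k=0: +1/(0!·0!·4!·2!·1!·3!) = 1/288
Σ = 1/288  ⇒  CG² = 34560·(1/288)² = 5/12
CG = +√(5/12) = +0.645497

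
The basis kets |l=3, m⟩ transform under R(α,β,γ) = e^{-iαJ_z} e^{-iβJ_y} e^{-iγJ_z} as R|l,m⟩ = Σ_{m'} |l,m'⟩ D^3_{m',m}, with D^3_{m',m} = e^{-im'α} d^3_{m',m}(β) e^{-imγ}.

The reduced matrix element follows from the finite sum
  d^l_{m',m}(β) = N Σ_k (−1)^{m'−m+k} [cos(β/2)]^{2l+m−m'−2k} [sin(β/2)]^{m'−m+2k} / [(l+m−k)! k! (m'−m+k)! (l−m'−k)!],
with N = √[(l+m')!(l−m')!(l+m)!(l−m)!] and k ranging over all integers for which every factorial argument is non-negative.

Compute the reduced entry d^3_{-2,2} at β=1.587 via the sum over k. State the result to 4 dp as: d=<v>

d^3_{-2,2}(β=1.5870) via the finite sum:
c=cos(1.587000/2)=0.701355, s=sin(1.587000/2)=0.712812; N=√[1·120·120·1]=120.000000
Admissible k: 4..5 (factorial args all ≥0)
  k=4: (−1)^0·120.0000/(24)·0.7014^2·0.7128^4 = +0.634960
  k=5: (−1)^1·120.0000/(120)·0.7014^0·0.7128^6 = -0.131175
d^3_{-2,2}(1.5870) = +0.634960 -0.131175 = +0.503785

d=0.5038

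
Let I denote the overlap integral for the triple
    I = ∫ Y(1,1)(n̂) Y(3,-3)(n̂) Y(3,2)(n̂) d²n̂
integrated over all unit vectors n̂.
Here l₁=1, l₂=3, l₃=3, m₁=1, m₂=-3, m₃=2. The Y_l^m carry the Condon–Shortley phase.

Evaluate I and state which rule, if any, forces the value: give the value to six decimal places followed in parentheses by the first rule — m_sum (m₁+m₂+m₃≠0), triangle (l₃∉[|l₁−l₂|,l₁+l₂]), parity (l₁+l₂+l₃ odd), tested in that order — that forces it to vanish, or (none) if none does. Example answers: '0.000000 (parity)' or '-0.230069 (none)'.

L=7 odd ⇒ parity kills the (l;000) factor ⇒ I = 0

0.000000 (parity)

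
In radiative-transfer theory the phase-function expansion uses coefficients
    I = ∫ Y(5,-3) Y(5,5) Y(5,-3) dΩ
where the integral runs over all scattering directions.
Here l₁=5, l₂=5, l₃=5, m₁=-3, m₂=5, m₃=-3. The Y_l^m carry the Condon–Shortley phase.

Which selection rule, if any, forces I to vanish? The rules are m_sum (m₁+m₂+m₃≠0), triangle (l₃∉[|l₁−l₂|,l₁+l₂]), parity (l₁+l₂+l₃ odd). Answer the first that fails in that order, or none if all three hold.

m_sum

m₁+m₂+m₃ = -3 + 5 − 3 = -1  ✗
triangle: |5−5|=0 ≤ l₃=5 ≤ 5+5=10
parity: l₁+l₂+l₃ = 15 is odd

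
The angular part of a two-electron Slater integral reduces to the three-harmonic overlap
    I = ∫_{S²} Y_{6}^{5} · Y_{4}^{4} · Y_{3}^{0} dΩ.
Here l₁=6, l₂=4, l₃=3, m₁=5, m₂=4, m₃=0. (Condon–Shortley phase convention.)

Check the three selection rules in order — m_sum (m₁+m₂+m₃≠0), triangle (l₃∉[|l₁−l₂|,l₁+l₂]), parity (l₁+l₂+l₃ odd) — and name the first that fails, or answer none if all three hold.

m₁+m₂+m₃ = 5 + 4 + 0 = 9  ✗
triangle: |6−4|=2 ≤ l₃=3 ≤ 6+4=10
parity: l₁+l₂+l₃ = 13 is odd

m_sum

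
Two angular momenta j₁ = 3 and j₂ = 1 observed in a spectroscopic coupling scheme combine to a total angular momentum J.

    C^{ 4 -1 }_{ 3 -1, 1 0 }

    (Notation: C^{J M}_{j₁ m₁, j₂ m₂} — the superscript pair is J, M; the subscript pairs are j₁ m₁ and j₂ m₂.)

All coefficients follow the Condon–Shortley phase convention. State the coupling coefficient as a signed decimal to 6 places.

+0.731925

j₁+j₂−J=0  J+j₁−j₂=6  J−j₁+j₂=2  j₁+j₂+J+1=9
(j₁±m₁, j₂±m₂, J±M) = (2,4,1,1,3,5)
P² = 8640/7
sum k=0..0:
  [0] +1/48 = 1/48
S = 1/48
C² = P²·S² = 15/28 ; C = +0.731925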